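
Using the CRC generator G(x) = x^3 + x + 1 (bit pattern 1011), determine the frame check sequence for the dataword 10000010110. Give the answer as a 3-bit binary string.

101

Append 3 zeros: 10000010110000. Divide by 1011 (XOR where the leading bit is 1):
  pos 0: 1000 XOR 1011 = 0011
  pos 2: 1100 XOR 1011 = 0111
  pos 3: 1111 XOR 1011 = 0100
  pos 4: 1000 XOR 1011 = 0011
  pos 6: 1111 XOR 1011 = 0100
  pos 7: 1000 XOR 1011 = 0011
  pos 9: 1100 XOR 1011 = 0111
  pos 10: 1110 XOR 1011 = 0101
Remainder (last 3 bits) = 101. This is the CRC / FCS.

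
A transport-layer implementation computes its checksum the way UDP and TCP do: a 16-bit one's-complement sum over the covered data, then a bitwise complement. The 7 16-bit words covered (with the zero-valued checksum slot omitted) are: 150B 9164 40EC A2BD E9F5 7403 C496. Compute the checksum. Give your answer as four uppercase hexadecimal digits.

One's-complement addition (fold any carry out of bit 15 back into bit 0):
  0x150B + 0x9164 = 0x0A66F
  0xA66F + 0x40EC = 0x0E75B
  0xE75B + 0xA2BD = 0x18A18 → wrap carry → 0x8A19
  0x8A19 + 0xE9F5 = 0x1740E → wrap carry → 0x740F
  0x740F + 0x7403 = 0x0E812
  0xE812 + 0xC496 = 0x1ACA8 → wrap carry → 0xACA9
One's-complement sum = 0xACA9.
Checksum = ~0xACA9 & 0xFFFF = 0x5356.

5356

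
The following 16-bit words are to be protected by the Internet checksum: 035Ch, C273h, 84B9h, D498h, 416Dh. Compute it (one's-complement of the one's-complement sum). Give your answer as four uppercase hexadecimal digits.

One's-complement addition (fold any carry out of bit 15 back into bit 0):
  0x035C + 0xC273 = 0x0C5CF
  0xC5CF + 0x84B9 = 0x14A88 → wrap carry → 0x4A89
  0x4A89 + 0xD498 = 0x11F21 → wrap carry → 0x1F22
  0x1F22 + 0x416D = 0x0608F
One's-complement sum = 0x608F.
Checksum = ~0x608F & 0xFFFF = 0x9F70.

9F70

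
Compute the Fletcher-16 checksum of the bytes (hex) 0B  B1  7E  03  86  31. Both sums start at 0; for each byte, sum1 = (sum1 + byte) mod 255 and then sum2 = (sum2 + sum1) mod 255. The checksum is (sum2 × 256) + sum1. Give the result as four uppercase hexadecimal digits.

FBF5

Running sums (mod 255):
  after byte 0 (0B): sum1=11, sum2=11
  after byte 1 (B1): sum1=188, sum2=199
  after byte 2 (7E): sum1=59, sum2=3
  after byte 3 (03): sum1=62, sum2=65
  after byte 4 (86): sum1=196, sum2=6
  after byte 5 (31): sum1=245, sum2=251
Checksum = sum2·256 + sum1 = 251·256 + 245 = 64501 = 0xFBF5.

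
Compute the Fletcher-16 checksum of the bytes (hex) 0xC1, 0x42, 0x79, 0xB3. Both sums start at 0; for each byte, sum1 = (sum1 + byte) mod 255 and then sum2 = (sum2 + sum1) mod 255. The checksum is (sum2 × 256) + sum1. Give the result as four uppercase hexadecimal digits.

7431

Running sums (mod 255):
  after byte 0 (0xC1): sum1=193, sum2=193
  after byte 1 (0x42): sum1=4, sum2=197
  after byte 2 (0x79): sum1=125, sum2=67
  after byte 3 (0xB3): sum1=49, sum2=116
Checksum = sum2·256 + sum1 = 116·256 + 49 = 29745 = 0x7431.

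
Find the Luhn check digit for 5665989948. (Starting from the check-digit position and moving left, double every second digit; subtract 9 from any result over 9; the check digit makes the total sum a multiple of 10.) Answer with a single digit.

0

Partial digits right→left: 8 4 9 9 8 9 5 6 6 5
Double every second digit counting from the check-digit position (so the 1st, 3rd, 5th, ... of the partial from the right).
  doubled (with −9 where >9): 7 9 7 1 3 → sum 27
  kept as-is: 4 9 9 6 5 → sum 33
Total = 27 + 33 = 60.
Check digit = (10 − (60 mod 10)) mod 10 = 0.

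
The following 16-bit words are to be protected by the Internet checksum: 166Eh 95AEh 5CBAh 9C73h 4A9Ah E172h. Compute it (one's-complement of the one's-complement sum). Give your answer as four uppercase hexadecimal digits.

2EA8

One's-complement addition (fold any carry out of bit 15 back into bit 0):
  0x166E + 0x95AE = 0x0AC1C
  0xAC1C + 0x5CBA = 0x108D6 → wrap carry → 0x08D7
  0x08D7 + 0x9C73 = 0x0A54A
  0xA54A + 0x4A9A = 0x0EFE4
  0xEFE4 + 0xE172 = 0x1D156 → wrap carry → 0xD157
One's-complement sum = 0xD157.
Checksum = ~0xD157 & 0xFFFF = 0x2EA8.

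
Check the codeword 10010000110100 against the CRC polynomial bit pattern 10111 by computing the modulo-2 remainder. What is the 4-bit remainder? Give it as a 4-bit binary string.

Modulo-2 division of 10010000110100 by 10111:
  pos 0: 10010 XOR 10111 = 00101
  pos 2: 10100 XOR 10111 = 00011
  pos 5: 11011 XOR 10111 = 01100
  pos 6: 11000 XOR 10111 = 01111
  pos 7: 11111 XOR 10111 = 01000
  pos 8: 10000 XOR 10111 = 00111
Remainder = 1110 (nonzero — an error is detected).

1110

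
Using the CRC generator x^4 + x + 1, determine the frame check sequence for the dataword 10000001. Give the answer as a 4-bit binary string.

1101

Append 4 zeros: 100000010000. Divide by 10011 (XOR where the leading bit is 1):
  pos 0: 10000 XOR 10011 = 00011
  pos 3: 11001 XOR 10011 = 01010
  pos 4: 10100 XOR 10011 = 00111
  pos 6: 11100 XOR 10011 = 01111
  pos 7: 11110 XOR 10011 = 01101
Remainder (last 4 bits) = 1101. This is the CRC / FCS.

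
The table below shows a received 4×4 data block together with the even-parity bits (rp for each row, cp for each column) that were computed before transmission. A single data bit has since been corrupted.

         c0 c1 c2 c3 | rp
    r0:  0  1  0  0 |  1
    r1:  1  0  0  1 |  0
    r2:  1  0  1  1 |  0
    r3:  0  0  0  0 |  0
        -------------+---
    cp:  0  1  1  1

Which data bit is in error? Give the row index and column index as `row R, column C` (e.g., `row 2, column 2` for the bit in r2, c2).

Recompute each row's even parity and compare to rp:
  r0: data parity 1, sent rp 1 → ok
  r1: data parity 0, sent rp 0 → ok
  r2: data parity 1, sent rp 0 → mismatch
  r3: data parity 0, sent rp 0 → ok
Recompute each column's even parity and compare to cp:
  c0: data parity 0, sent cp 0 → ok
  c1: data parity 1, sent cp 1 → ok
  c2: data parity 1, sent cp 1 → ok
  c3: data parity 0, sent cp 1 → mismatch
Exactly one row (r2) and one column (c3) fail → the flipped bit is at their intersection.

row 2, column 3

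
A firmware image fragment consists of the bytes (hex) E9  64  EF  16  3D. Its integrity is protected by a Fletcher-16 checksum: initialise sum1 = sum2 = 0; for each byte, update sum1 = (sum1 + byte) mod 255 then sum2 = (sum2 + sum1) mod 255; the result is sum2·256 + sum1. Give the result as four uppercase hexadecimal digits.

Running sums (mod 255):
  after byte 0 (E9): sum1=233, sum2=233
  after byte 1 (64): sum1=78, sum2=56
  after byte 2 (EF): sum1=62, sum2=118
  after byte 3 (16): sum1=84, sum2=202
  after byte 4 (3D): sum1=145, sum2=92
Checksum = sum2·256 + sum1 = 92·256 + 145 = 23697 = 0x5C91.

5C91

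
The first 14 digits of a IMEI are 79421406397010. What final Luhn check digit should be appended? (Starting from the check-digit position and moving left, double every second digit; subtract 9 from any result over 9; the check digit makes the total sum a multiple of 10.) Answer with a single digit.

4

Partial digits right→left: 0 1 0 7 9 3 6 0 4 1 2 4 9 7
Double every second digit counting from the check-digit position (so the 1st, 3rd, 5th, ... of the partial from the right).
  doubled (with −9 where >9): 0 0 9 3 8 4 9 → sum 33
  kept as-is: 1 7 3 0 1 4 7 → sum 23
Total = 33 + 23 = 56.
Check digit = (10 − (56 mod 10)) mod 10 = 4.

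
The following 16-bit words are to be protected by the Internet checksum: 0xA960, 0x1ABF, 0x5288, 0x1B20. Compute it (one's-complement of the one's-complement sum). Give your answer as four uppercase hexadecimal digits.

One's-complement addition (fold any carry out of bit 15 back into bit 0):
  0xA960 + 0x1ABF = 0x0C41F
  0xC41F + 0x5288 = 0x116A7 → wrap carry → 0x16A8
  0x16A8 + 0x1B20 = 0x031C8
One's-complement sum = 0x31C8.
Checksum = ~0x31C8 & 0xFFFF = 0xCE37.

CE37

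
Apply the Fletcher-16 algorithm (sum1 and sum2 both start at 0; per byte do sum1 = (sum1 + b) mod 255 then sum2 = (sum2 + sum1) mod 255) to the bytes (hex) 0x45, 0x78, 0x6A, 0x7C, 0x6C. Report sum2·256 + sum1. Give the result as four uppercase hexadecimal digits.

E011

Running sums (mod 255):
  after byte 0 (0x45): sum1=69, sum2=69
  after byte 1 (0x78): sum1=189, sum2=3
  after byte 2 (0x6A): sum1=40, sum2=43
  after byte 3 (0x7C): sum1=164, sum2=207
  after byte 4 (0x6C): sum1=17, sum2=224
Checksum = sum2·256 + sum1 = 224·256 + 17 = 57361 = 0xE011.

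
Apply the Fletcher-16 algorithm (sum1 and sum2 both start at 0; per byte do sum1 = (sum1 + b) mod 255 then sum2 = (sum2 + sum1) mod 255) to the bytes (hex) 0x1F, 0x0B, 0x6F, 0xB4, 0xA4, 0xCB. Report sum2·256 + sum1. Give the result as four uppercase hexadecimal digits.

Running sums (mod 255):
  after byte 0 (0x1F): sum1=31, sum2=31
  after byte 1 (0x0B): sum1=42, sum2=73
  after byte 2 (0x6F): sum1=153, sum2=226
  after byte 3 (0xB4): sum1=78, sum2=49
  after byte 4 (0xA4): sum1=242, sum2=36
  after byte 5 (0xCB): sum1=190, sum2=226
Checksum = sum2·256 + sum1 = 226·256 + 190 = 58046 = 0xE2BE.

E2BE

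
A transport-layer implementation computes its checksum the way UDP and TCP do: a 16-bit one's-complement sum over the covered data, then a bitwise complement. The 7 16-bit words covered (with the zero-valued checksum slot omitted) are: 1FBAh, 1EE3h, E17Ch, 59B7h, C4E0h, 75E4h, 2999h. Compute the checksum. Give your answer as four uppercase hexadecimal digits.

21D0

One's-complement addition (fold any carry out of bit 15 back into bit 0):
  0x1FBA + 0x1EE3 = 0x03E9D
  0x3E9D + 0xE17C = 0x12019 → wrap carry → 0x201A
  0x201A + 0x59B7 = 0x079D1
  0x79D1 + 0xC4E0 = 0x13EB1 → wrap carry → 0x3EB2
  0x3EB2 + 0x75E4 = 0x0B496
  0xB496 + 0x2999 = 0x0DE2F
One's-complement sum = 0xDE2F.
Checksum = ~0xDE2F & 0xFFFF = 0x21D0.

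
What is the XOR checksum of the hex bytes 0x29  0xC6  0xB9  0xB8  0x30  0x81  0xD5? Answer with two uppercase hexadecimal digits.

8A

XOR the bytes together:
  start with 0x29
  0x29 ⊕ 0xC6 = 0xEF
  0xEF ⊕ 0xB9 = 0x56
  0x56 ⊕ 0xB8 = 0xEE
  0xEE ⊕ 0x30 = 0xDE
  0xDE ⊕ 0x81 = 0x5F
  0x5F ⊕ 0xD5 = 0x8A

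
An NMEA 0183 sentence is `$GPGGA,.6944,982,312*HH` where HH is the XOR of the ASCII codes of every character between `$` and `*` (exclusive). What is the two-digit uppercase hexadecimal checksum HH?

XOR the ASCII codes of the payload characters:
  'G' = 0x47 → acc = 0x47
  'P' = 0x50 → acc = 0x17
  'G' = 0x47 → acc = 0x50
  'G' = 0x47 → acc = 0x17
  'A' = 0x41 → acc = 0x56
  ',' = 0x2C → acc = 0x7A
  '.' = 0x2E → acc = 0x54
  '6' = 0x36 → acc = 0x62
  '9' = 0x39 → acc = 0x5B
  '4' = 0x34 → acc = 0x6F
  '4' = 0x34 → acc = 0x5B
  ',' = 0x2C → acc = 0x77
  '9' = 0x39 → acc = 0x4E
  '8' = 0x38 → acc = 0x76
  '2' = 0x32 → acc = 0x44
  ',' = 0x2C → acc = 0x68
  '3' = 0x33 → acc = 0x5B
  '1' = 0x31 → acc = 0x6A
  '2' = 0x32 → acc = 0x58
Checksum = 0x58.

58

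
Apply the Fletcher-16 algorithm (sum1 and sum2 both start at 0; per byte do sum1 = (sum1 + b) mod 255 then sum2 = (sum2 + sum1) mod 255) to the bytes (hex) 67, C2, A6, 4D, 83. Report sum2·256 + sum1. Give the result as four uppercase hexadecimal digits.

Running sums (mod 255):
  after byte 0 (67): sum1=103, sum2=103
  after byte 1 (C2): sum1=42, sum2=145
  after byte 2 (A6): sum1=208, sum2=98
  after byte 3 (4D): sum1=30, sum2=128
  after byte 4 (83): sum1=161, sum2=34
Checksum = sum2·256 + sum1 = 34·256 + 161 = 8865 = 0x22A1.

22A1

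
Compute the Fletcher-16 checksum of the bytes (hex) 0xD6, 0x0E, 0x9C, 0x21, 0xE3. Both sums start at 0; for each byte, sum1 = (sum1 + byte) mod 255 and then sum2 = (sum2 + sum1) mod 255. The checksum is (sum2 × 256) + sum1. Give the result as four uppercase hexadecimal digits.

Running sums (mod 255):
  after byte 0 (0xD6): sum1=214, sum2=214
  after byte 1 (0x0E): sum1=228, sum2=187
  after byte 2 (0x9C): sum1=129, sum2=61
  after byte 3 (0x21): sum1=162, sum2=223
  after byte 4 (0xE3): sum1=134, sum2=102
Checksum = sum2·256 + sum1 = 102·256 + 134 = 26246 = 0x6686.

6686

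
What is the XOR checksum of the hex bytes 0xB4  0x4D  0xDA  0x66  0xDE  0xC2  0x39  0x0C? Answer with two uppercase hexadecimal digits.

6C

XOR the bytes together:
  start with 0xB4
  0xB4 ⊕ 0x4D = 0xF9
  0xF9 ⊕ 0xDA = 0x23
  0x23 ⊕ 0x66 = 0x45
  0x45 ⊕ 0xDE = 0x9B
  0x9B ⊕ 0xC2 = 0x59
  0x59 ⊕ 0x39 = 0x60
  0x60 ⊕ 0x0C = 0x6C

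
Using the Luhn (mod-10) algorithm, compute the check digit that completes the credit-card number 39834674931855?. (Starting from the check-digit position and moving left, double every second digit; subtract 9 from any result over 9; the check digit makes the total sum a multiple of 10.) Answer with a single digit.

3

Partial digits right→left: 5 5 8 1 3 9 4 7 6 4 3 8 9 3
Double every second digit counting from the check-digit position (so the 1st, 3rd, 5th, ... of the partial from the right).
  doubled (with −9 where >9): 1 7 6 8 3 6 9 → sum 40
  kept as-is: 5 1 9 7 4 8 3 → sum 37
Total = 40 + 37 = 77.
Check digit = (10 − (77 mod 10)) mod 10 = 3.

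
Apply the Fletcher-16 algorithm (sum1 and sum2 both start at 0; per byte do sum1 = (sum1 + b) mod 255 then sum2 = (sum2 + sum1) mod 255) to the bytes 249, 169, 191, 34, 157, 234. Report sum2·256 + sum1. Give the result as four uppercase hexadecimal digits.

Running sums (mod 255):
  after byte 0 (249): sum1=249, sum2=249
  after byte 1 (169): sum1=163, sum2=157
  after byte 2 (191): sum1=99, sum2=1
  after byte 3 (34): sum1=133, sum2=134
  after byte 4 (157): sum1=35, sum2=169
  after byte 5 (234): sum1=14, sum2=183
Checksum = sum2·256 + sum1 = 183·256 + 14 = 46862 = 0xB70E.

B70E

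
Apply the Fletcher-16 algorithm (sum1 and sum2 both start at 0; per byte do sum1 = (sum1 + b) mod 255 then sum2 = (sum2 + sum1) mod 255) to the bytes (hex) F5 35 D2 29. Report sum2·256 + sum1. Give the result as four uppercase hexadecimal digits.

Running sums (mod 255):
  after byte 0 (F5): sum1=245, sum2=245
  after byte 1 (35): sum1=43, sum2=33
  after byte 2 (D2): sum1=253, sum2=31
  after byte 3 (29): sum1=39, sum2=70
Checksum = sum2·256 + sum1 = 70·256 + 39 = 17959 = 0x4627.

4627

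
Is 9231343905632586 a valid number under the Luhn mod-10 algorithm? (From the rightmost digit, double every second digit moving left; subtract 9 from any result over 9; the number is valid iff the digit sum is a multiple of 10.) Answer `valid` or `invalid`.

invalid

From the right, keep odd positions and double even positions (subtract 9 from any doubled value over 9):
  doubled (positions 2,4,...): 7 4 3 0 6 6 6 9 → sum 41
  kept (positions 1,3,...): 6 5 3 5 9 4 1 2 → sum 35
Total = 76.
76 mod 10 = 6, so the number is invalid.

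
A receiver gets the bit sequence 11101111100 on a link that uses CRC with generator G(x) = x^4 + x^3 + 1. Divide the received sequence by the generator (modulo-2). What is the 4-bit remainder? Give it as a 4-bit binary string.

0000

Modulo-2 division of 11101111100 by 11001:
  pos 0: 11101 XOR 11001 = 00100
  pos 2: 10011 XOR 11001 = 01010
  pos 3: 10101 XOR 11001 = 01100
  pos 4: 11001 XOR 11001 = 00000
Remainder = 0000 (zero — the frame passes the CRC check).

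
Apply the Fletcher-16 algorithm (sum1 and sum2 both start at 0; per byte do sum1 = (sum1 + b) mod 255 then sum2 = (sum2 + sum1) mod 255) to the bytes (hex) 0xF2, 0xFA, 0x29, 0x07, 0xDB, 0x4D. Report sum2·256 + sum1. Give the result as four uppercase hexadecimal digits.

Running sums (mod 255):
  after byte 0 (0xF2): sum1=242, sum2=242
  after byte 1 (0xFA): sum1=237, sum2=224
  after byte 2 (0x29): sum1=23, sum2=247
  after byte 3 (0x07): sum1=30, sum2=22
  after byte 4 (0xDB): sum1=249, sum2=16
  after byte 5 (0x4D): sum1=71, sum2=87
Checksum = sum2·256 + sum1 = 87·256 + 71 = 22343 = 0x5747.

5747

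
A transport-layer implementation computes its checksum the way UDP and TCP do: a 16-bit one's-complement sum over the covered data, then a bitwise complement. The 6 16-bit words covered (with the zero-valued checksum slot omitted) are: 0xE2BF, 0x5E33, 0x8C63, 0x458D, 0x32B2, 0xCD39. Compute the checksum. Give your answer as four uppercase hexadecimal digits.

One's-complement addition (fold any carry out of bit 15 back into bit 0):
  0xE2BF + 0x5E33 = 0x140F2 → wrap carry → 0x40F3
  0x40F3 + 0x8C63 = 0x0CD56
  0xCD56 + 0x458D = 0x112E3 → wrap carry → 0x12E4
  0x12E4 + 0x32B2 = 0x04596
  0x4596 + 0xCD39 = 0x112CF → wrap carry → 0x12D0
One's-complement sum = 0x12D0.
Checksum = ~0x12D0 & 0xFFFF = 0xED2F.

ED2F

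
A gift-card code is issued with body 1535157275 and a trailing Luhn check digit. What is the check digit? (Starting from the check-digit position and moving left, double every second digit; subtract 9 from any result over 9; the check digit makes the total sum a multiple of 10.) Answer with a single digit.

3

Partial digits right→left: 5 7 2 7 5 1 5 3 5 1
Double every second digit counting from the check-digit position (so the 1st, 3rd, 5th, ... of the partial from the right).
  doubled (with −9 where >9): 1 4 1 1 1 → sum 8
  kept as-is: 7 7 1 3 1 → sum 19
Total = 8 + 19 = 27.
Check digit = (10 − (27 mod 10)) mod 10 = 3.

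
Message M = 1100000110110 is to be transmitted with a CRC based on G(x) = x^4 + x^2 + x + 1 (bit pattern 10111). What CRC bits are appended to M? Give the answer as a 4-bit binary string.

0101

Append 4 zeros: 11000001101100000. Divide by 10111 (XOR where the leading bit is 1):
  pos 0: 11000 XOR 10111 = 01111
  pos 1: 11110 XOR 10111 = 01001
  pos 2: 10010 XOR 10111 = 00101
  pos 4: 10111 XOR 10111 = 00000
  pos 10: 11000 XOR 10111 = 01111
  pos 11: 11110 XOR 10111 = 01001
  pos 12: 10010 XOR 10111 = 00101
Remainder (last 4 bits) = 0101. This is the CRC / FCS.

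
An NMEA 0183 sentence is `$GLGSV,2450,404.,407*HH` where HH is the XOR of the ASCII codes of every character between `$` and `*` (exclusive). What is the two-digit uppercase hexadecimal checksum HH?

XOR the ASCII codes of the payload characters:
  'G' = 0x47 → acc = 0x47
  'L' = 0x4C → acc = 0x0B
  'G' = 0x47 → acc = 0x4C
  'S' = 0x53 → acc = 0x1F
  'V' = 0x56 → acc = 0x49
  ',' = 0x2C → acc = 0x65
  '2' = 0x32 → acc = 0x57
  '4' = 0x34 → acc = 0x63
  '5' = 0x35 → acc = 0x56
  '0' = 0x30 → acc = 0x66
  ',' = 0x2C → acc = 0x4A
  '4' = 0x34 → acc = 0x7E
  '0' = 0x30 → acc = 0x4E
  '4' = 0x34 → acc = 0x7A
  '.' = 0x2E → acc = 0x54
  ',' = 0x2C → acc = 0x78
  '4' = 0x34 → acc = 0x4C
  '0' = 0x30 → acc = 0x7C
  '7' = 0x37 → acc = 0x4B
Checksum = 0x4B.

4B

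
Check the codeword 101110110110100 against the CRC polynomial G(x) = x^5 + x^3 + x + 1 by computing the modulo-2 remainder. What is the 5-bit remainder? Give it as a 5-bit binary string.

00111

Modulo-2 division of 101110110110100 by 101011:
  pos 0: 101110 XOR 101011 = 000101
  pos 3: 101110 XOR 101011 = 000101
  pos 6: 101110 XOR 101011 = 000101
  pos 9: 101100 XOR 101011 = 000111
Remainder = 00111 (nonzero — an error is detected).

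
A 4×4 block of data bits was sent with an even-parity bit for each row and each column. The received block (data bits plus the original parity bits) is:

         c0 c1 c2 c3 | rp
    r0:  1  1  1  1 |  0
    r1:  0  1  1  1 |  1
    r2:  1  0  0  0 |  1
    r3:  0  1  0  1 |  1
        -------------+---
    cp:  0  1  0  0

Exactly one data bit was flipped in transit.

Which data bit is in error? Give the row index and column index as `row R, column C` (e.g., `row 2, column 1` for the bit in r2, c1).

row 3, column 3

Recompute each row's even parity and compare to rp:
  r0: data parity 0, sent rp 0 → ok
  r1: data parity 1, sent rp 1 → ok
  r2: data parity 1, sent rp 1 → ok
  r3: data parity 0, sent rp 1 → mismatch
Recompute each column's even parity and compare to cp:
  c0: data parity 0, sent cp 0 → ok
  c1: data parity 1, sent cp 1 → ok
  c2: data parity 0, sent cp 0 → ok
  c3: data parity 1, sent cp 0 → mismatch
Exactly one row (r3) and one column (c3) fail → the flipped bit is at their intersection.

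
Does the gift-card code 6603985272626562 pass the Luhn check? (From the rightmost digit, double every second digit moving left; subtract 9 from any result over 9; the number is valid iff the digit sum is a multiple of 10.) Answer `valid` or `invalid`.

From the right, keep odd positions and double even positions (subtract 9 from any doubled value over 9):
  doubled (positions 2,4,...): 3 3 3 5 1 9 0 3 → sum 27
  kept (positions 1,3,...): 2 5 2 2 2 8 3 6 → sum 30
Total = 57.
57 mod 10 = 7, so the number is invalid.

invalid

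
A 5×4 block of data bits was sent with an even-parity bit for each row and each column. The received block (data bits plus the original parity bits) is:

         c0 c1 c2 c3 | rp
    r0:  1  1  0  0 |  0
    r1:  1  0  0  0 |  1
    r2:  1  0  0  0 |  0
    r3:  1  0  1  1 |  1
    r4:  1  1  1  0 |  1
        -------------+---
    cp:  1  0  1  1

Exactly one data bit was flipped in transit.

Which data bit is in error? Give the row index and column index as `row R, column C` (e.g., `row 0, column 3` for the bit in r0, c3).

Recompute each row's even parity and compare to rp:
  r0: data parity 0, sent rp 0 → ok
  r1: data parity 1, sent rp 1 → ok
  r2: data parity 1, sent rp 0 → mismatch
  r3: data parity 1, sent rp 1 → ok
  r4: data parity 1, sent rp 1 → ok
Recompute each column's even parity and compare to cp:
  c0: data parity 1, sent cp 1 → ok
  c1: data parity 0, sent cp 0 → ok
  c2: data parity 0, sent cp 1 → mismatch
  c3: data parity 1, sent cp 1 → ok
Exactly one row (r2) and one column (c2) fail → the flipped bit is at their intersection.

row 2, column 2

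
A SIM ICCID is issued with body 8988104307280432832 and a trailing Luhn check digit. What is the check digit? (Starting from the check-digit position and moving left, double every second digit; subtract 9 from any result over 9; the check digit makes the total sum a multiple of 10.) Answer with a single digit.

1

Partial digits right→left: 2 3 8 2 3 4 0 8 2 7 0 3 4 0 1 8 8 9 8
Double every second digit counting from the check-digit position (so the 1st, 3rd, 5th, ... of the partial from the right).
  doubled (with −9 where >9): 4 7 6 0 4 0 8 2 7 7 → sum 45
  kept as-is: 3 2 4 8 7 3 0 8 9 → sum 44
Total = 45 + 44 = 89.
Check digit = (10 − (89 mod 10)) mod 10 = 1.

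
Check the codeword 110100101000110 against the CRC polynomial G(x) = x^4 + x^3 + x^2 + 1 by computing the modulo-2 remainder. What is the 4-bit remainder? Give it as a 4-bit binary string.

Modulo-2 division of 110100101000110 by 11101:
  pos 0: 11010 XOR 11101 = 00111
  pos 2: 11101 XOR 11101 = 00000
  pos 8: 10001 XOR 11101 = 01100
  pos 9: 11001 XOR 11101 = 00100
Remainder = 1000 (nonzero — an error is detected).

1000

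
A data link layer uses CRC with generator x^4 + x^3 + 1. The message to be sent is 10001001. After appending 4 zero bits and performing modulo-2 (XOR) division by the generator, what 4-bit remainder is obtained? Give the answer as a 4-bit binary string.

0011

Append 4 zeros: 100010010000. Divide by 11001 (XOR where the leading bit is 1):
  pos 0: 10001 XOR 11001 = 01000
  pos 1: 10000 XOR 11001 = 01001
  pos 2: 10010 XOR 11001 = 01011
  pos 3: 10111 XOR 11001 = 01110
  pos 4: 11100 XOR 11001 = 00101
  pos 6: 10100 XOR 11001 = 01101
  pos 7: 11010 XOR 11001 = 00011
Remainder (last 4 bits) = 0011. This is the CRC / FCS.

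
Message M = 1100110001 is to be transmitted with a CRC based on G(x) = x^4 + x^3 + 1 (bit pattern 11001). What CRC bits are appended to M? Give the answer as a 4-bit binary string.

Append 4 zeros: 11001100010000. Divide by 11001 (XOR where the leading bit is 1):
  pos 0: 11001 XOR 11001 = 00000
  pos 5: 10001 XOR 11001 = 01000
  pos 6: 10000 XOR 11001 = 01001
  pos 7: 10010 XOR 11001 = 01011
  pos 8: 10110 XOR 11001 = 01111
  pos 9: 11110 XOR 11001 = 00111
Remainder (last 4 bits) = 0111. This is the CRC / FCS.

0111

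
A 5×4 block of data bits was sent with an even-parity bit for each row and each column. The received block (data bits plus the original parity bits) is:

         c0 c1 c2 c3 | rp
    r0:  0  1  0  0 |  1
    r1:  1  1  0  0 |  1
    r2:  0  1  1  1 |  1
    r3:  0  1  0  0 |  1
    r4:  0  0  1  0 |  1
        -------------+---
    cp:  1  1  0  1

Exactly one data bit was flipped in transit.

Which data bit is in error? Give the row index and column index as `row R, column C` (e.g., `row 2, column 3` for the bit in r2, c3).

row 1, column 1

Recompute each row's even parity and compare to rp:
  r0: data parity 1, sent rp 1 → ok
  r1: data parity 0, sent rp 1 → mismatch
  r2: data parity 1, sent rp 1 → ok
  r3: data parity 1, sent rp 1 → ok
  r4: data parity 1, sent rp 1 → ok
Recompute each column's even parity and compare to cp:
  c0: data parity 1, sent cp 1 → ok
  c1: data parity 0, sent cp 1 → mismatch
  c2: data parity 0, sent cp 0 → ok
  c3: data parity 1, sent cp 1 → ok
Exactly one row (r1) and one column (c1) fail → the flipped bit is at their intersection.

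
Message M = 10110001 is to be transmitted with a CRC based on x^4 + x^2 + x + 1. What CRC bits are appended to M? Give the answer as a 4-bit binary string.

0110

Append 4 zeros: 101100010000. Divide by 10111 (XOR where the leading bit is 1):
  pos 0: 10110 XOR 10111 = 00001
  pos 4: 10010 XOR 10111 = 00101
  pos 6: 10100 XOR 10111 = 00011
Remainder (last 4 bits) = 0110. This is the CRC / FCS.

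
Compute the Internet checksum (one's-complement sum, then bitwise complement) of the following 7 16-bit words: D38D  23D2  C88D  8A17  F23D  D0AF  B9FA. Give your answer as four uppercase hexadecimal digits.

One's-complement addition (fold any carry out of bit 15 back into bit 0):
  0xD38D + 0x23D2 = 0x0F75F
  0xF75F + 0xC88D = 0x1BFEC → wrap carry → 0xBFED
  0xBFED + 0x8A17 = 0x14A04 → wrap carry → 0x4A05
  0x4A05 + 0xF23D = 0x13C42 → wrap carry → 0x3C43
  0x3C43 + 0xD0AF = 0x10CF2 → wrap carry → 0x0CF3
  0x0CF3 + 0xB9FA = 0x0C6ED
One's-complement sum = 0xC6ED.
Checksum = ~0xC6ED & 0xFFFF = 0x3912.

3912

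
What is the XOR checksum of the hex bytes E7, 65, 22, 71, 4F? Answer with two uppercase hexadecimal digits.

9E

XOR the bytes together:
  start with 0xE7
  0xE7 ⊕ 0x65 = 0x82
  0x82 ⊕ 0x22 = 0xA0
  0xA0 ⊕ 0x71 = 0xD1
  0xD1 ⊕ 0x4F = 0x9E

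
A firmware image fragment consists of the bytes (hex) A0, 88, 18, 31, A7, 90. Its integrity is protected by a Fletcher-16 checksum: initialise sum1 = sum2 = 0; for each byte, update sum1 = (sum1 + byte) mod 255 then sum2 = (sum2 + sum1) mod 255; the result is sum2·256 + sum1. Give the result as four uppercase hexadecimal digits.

Running sums (mod 255):
  after byte 0 (A0): sum1=160, sum2=160
  after byte 1 (88): sum1=41, sum2=201
  after byte 2 (18): sum1=65, sum2=11
  after byte 3 (31): sum1=114, sum2=125
  after byte 4 (A7): sum1=26, sum2=151
  after byte 5 (90): sum1=170, sum2=66
Checksum = sum2·256 + sum1 = 66·256 + 170 = 17066 = 0x42AA.

42AA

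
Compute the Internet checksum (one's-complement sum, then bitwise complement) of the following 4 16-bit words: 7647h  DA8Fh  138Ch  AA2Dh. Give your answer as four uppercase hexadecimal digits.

One's-complement addition (fold any carry out of bit 15 back into bit 0):
  0x7647 + 0xDA8F = 0x150D6 → wrap carry → 0x50D7
  0x50D7 + 0x138C = 0x06463
  0x6463 + 0xAA2D = 0x10E90 → wrap carry → 0x0E91
One's-complement sum = 0x0E91.
Checksum = ~0x0E91 & 0xFFFF = 0xF16E.

F16E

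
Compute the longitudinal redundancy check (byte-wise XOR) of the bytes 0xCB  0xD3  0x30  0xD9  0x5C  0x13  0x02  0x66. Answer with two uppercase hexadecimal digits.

XOR the bytes together:
  start with 0xCB
  0xCB ⊕ 0xD3 = 0x18
  0x18 ⊕ 0x30 = 0x28
  0x28 ⊕ 0xD9 = 0xF1
  0xF1 ⊕ 0x5C = 0xAD
  0xAD ⊕ 0x13 = 0xBE
  0xBE ⊕ 0x02 = 0xBC
  0xBC ⊕ 0x66 = 0xDA

DA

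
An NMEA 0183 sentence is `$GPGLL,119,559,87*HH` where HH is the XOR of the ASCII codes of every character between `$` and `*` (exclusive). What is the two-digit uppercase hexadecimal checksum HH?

73

XOR the ASCII codes of the payload characters:
  'G' = 0x47 → acc = 0x47
  'P' = 0x50 → acc = 0x17
  'G' = 0x47 → acc = 0x50
  'L' = 0x4C → acc = 0x1C
  'L' = 0x4C → acc = 0x50
  ',' = 0x2C → acc = 0x7C
  '1' = 0x31 → acc = 0x4D
  '1' = 0x31 → acc = 0x7C
  '9' = 0x39 → acc = 0x45
  ',' = 0x2C → acc = 0x69
  '5' = 0x35 → acc = 0x5C
  '5' = 0x35 → acc = 0x69
  '9' = 0x39 → acc = 0x50
  ',' = 0x2C → acc = 0x7C
  '8' = 0x38 → acc = 0x44
  '7' = 0x37 → acc = 0x73
Checksum = 0x73.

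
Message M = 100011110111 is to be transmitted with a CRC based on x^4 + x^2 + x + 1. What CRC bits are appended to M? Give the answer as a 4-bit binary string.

Append 4 zeros: 1000111101110000. Divide by 10111 (XOR where the leading bit is 1):
  pos 0: 10001 XOR 10111 = 00110
  pos 2: 11011 XOR 10111 = 01100
  pos 3: 11001 XOR 10111 = 01110
  pos 4: 11100 XOR 10111 = 01011
  pos 5: 10111 XOR 10111 = 00000
  pos 10: 11000 XOR 10111 = 01111
  pos 11: 11110 XOR 10111 = 01001
Remainder (last 4 bits) = 1001. This is the CRC / FCS.

1001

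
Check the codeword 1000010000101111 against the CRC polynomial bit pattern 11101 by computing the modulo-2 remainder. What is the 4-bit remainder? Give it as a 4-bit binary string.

0010

Modulo-2 division of 1000010000101111 by 11101:
  pos 0: 10000 XOR 11101 = 01101
  pos 1: 11011 XOR 11101 = 00110
  pos 3: 11000 XOR 11101 = 00101
  pos 5: 10100 XOR 11101 = 01001
  pos 6: 10011 XOR 11101 = 01110
  pos 7: 11100 XOR 11101 = 00001
  pos 11: 11111 XOR 11101 = 00010
Remainder = 0010 (nonzero — an error is detected).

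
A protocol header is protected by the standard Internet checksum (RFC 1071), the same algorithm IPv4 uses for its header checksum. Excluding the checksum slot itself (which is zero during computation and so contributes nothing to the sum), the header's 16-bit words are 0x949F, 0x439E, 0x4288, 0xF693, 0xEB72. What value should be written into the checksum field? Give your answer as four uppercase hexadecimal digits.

One's-complement addition (fold any carry out of bit 15 back into bit 0):
  0x949F + 0x439E = 0x0D83D
  0xD83D + 0x4288 = 0x11AC5 → wrap carry → 0x1AC6
  0x1AC6 + 0xF693 = 0x11159 → wrap carry → 0x115A
  0x115A + 0xEB72 = 0x0FCCC
One's-complement sum = 0xFCCC.
Checksum = ~0xFCCC & 0xFFFF = 0x0333.

0333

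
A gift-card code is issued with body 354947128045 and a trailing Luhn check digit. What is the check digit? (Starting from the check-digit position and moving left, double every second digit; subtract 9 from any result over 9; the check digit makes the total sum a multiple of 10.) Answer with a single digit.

6

Partial digits right→left: 5 4 0 8 2 1 7 4 9 4 5 3
Double every second digit counting from the check-digit position (so the 1st, 3rd, 5th, ... of the partial from the right).
  doubled (with −9 where >9): 1 0 4 5 9 1 → sum 20
  kept as-is: 4 8 1 4 4 3 → sum 24
Total = 20 + 24 = 44.
Check digit = (10 − (44 mod 10)) mod 10 = 6.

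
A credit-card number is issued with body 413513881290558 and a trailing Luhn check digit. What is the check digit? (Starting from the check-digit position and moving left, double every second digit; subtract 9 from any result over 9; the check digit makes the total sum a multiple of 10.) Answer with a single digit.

Partial digits right→left: 8 5 5 0 9 2 1 8 8 3 1 5 3 1 4
Double every second digit counting from the check-digit position (so the 1st, 3rd, 5th, ... of the partial from the right).
  doubled (with −9 where >9): 7 1 9 2 7 2 6 8 → sum 42
  kept as-is: 5 0 2 8 3 5 1 → sum 24
Total = 42 + 24 = 66.
Check digit = (10 − (66 mod 10)) mod 10 = 4.

4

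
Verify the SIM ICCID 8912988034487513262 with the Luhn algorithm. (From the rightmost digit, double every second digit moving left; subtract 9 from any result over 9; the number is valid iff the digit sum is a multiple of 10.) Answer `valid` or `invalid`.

valid

From the right, keep odd positions and double even positions (subtract 9 from any doubled value over 9):
  doubled (positions 2,4,...): 3 6 1 7 8 0 7 4 9 → sum 45
  kept (positions 1,3,...): 2 2 1 7 4 3 8 9 1 8 → sum 45
Total = 90.
90 mod 10 = 0, so the number is valid.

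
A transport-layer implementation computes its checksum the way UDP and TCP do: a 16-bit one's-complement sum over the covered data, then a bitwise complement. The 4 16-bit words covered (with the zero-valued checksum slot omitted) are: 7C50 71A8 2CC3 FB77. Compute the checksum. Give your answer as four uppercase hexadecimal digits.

One's-complement addition (fold any carry out of bit 15 back into bit 0):
  0x7C50 + 0x71A8 = 0x0EDF8
  0xEDF8 + 0x2CC3 = 0x11ABB → wrap carry → 0x1ABC
  0x1ABC + 0xFB77 = 0x11633 → wrap carry → 0x1634
One's-complement sum = 0x1634.
Checksum = ~0x1634 & 0xFFFF = 0xE9CB.

E9CB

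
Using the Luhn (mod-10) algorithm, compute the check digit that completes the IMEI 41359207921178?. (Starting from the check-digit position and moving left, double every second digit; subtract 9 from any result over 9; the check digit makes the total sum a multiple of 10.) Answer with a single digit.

Partial digits right→left: 8 7 1 1 2 9 7 0 2 9 5 3 1 4
Double every second digit counting from the check-digit position (so the 1st, 3rd, 5th, ... of the partial from the right).
  doubled (with −9 where >9): 7 2 4 5 4 1 2 → sum 25
  kept as-is: 7 1 9 0 9 3 4 → sum 33
Total = 25 + 33 = 58.
Check digit = (10 − (58 mod 10)) mod 10 = 2.

2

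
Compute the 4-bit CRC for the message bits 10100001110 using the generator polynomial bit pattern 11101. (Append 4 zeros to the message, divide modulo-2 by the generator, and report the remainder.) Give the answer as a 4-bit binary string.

Append 4 zeros: 101000011100000. Divide by 11101 (XOR where the leading bit is 1):
  pos 0: 10100 XOR 11101 = 01001
  pos 1: 10010 XOR 11101 = 01111
  pos 2: 11110 XOR 11101 = 00011
  pos 5: 11111 XOR 11101 = 00010
  pos 8: 10000 XOR 11101 = 01101
  pos 9: 11010 XOR 11101 = 00111
Remainder (last 4 bits) = 1110. This is the CRC / FCS.

1110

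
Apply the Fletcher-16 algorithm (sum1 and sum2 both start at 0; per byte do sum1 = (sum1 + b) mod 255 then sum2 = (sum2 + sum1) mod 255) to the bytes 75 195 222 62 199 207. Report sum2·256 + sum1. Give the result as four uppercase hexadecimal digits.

Running sums (mod 255):
  after byte 0 (75): sum1=75, sum2=75
  after byte 1 (195): sum1=15, sum2=90
  after byte 2 (222): sum1=237, sum2=72
  after byte 3 (62): sum1=44, sum2=116
  after byte 4 (199): sum1=243, sum2=104
  after byte 5 (207): sum1=195, sum2=44
Checksum = sum2·256 + sum1 = 44·256 + 195 = 11459 = 0x2CC3.

2CC3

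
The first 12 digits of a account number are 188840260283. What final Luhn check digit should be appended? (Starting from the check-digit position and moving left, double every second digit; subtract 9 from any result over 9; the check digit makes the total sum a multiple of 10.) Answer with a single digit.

0

Partial digits right→left: 3 8 2 0 6 2 0 4 8 8 8 1
Double every second digit counting from the check-digit position (so the 1st, 3rd, 5th, ... of the partial from the right).
  doubled (with −9 where >9): 6 4 3 0 7 7 → sum 27
  kept as-is: 8 0 2 4 8 1 → sum 23
Total = 27 + 23 = 50.
Check digit = (10 − (50 mod 10)) mod 10 = 0.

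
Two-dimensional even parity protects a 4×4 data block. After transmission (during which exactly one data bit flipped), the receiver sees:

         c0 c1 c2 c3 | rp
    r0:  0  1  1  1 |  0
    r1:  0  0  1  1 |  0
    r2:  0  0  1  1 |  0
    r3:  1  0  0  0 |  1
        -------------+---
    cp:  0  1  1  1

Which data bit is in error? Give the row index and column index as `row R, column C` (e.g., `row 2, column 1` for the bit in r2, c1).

Recompute each row's even parity and compare to rp:
  r0: data parity 1, sent rp 0 → mismatch
  r1: data parity 0, sent rp 0 → ok
  r2: data parity 0, sent rp 0 → ok
  r3: data parity 1, sent rp 1 → ok
Recompute each column's even parity and compare to cp:
  c0: data parity 1, sent cp 0 → mismatch
  c1: data parity 1, sent cp 1 → ok
  c2: data parity 1, sent cp 1 → ok
  c3: data parity 1, sent cp 1 → ok
Exactly one row (r0) and one column (c0) fail → the flipped bit is at their intersection.

row 0, column 0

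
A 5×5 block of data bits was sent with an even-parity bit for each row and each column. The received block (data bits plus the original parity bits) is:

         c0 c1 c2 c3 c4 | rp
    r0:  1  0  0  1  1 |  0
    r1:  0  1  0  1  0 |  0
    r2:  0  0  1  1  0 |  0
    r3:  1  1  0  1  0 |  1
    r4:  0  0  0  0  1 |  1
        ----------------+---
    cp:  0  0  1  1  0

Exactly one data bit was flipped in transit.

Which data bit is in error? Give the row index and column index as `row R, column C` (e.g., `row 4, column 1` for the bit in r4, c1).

row 0, column 3

Recompute each row's even parity and compare to rp:
  r0: data parity 1, sent rp 0 → mismatch
  r1: data parity 0, sent rp 0 → ok
  r2: data parity 0, sent rp 0 → ok
  r3: data parity 1, sent rp 1 → ok
  r4: data parity 1, sent rp 1 → ok
Recompute each column's even parity and compare to cp:
  c0: data parity 0, sent cp 0 → ok
  c1: data parity 0, sent cp 0 → ok
  c2: data parity 1, sent cp 1 → ok
  c3: data parity 0, sent cp 1 → mismatch
  c4: data parity 0, sent cp 0 → ok
Exactly one row (r0) and one column (c3) fail → the flipped bit is at their intersection.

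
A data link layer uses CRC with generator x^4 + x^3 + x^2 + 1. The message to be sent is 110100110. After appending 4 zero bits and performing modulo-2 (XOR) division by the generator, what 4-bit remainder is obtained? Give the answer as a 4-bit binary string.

0111

Append 4 zeros: 1101001100000. Divide by 11101 (XOR where the leading bit is 1):
  pos 0: 11010 XOR 11101 = 00111
  pos 2: 11101 XOR 11101 = 00000
  pos 7: 10000 XOR 11101 = 01101
  pos 8: 11010 XOR 11101 = 00111
Remainder (last 4 bits) = 0111. This is the CRC / FCS.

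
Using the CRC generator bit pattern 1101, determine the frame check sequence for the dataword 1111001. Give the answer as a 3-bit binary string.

100

Append 3 zeros: 1111001000. Divide by 1101 (XOR where the leading bit is 1):
  pos 0: 1111 XOR 1101 = 0010
  pos 2: 1000 XOR 1101 = 0101
  pos 3: 1011 XOR 1101 = 0110
  pos 4: 1100 XOR 1101 = 0001
Remainder (last 3 bits) = 100. This is the CRC / FCS.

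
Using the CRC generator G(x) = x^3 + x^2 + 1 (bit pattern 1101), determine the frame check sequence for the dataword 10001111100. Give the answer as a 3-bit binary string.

Append 3 zeros: 10001111100000. Divide by 1101 (XOR where the leading bit is 1):
  pos 0: 1000 XOR 1101 = 0101
  pos 1: 1011 XOR 1101 = 0110
  pos 2: 1101 XOR 1101 = 0000
  pos 6: 1110 XOR 1101 = 0011
  pos 8: 1100 XOR 1101 = 0001
Remainder (last 3 bits) = 100. This is the CRC / FCS.

100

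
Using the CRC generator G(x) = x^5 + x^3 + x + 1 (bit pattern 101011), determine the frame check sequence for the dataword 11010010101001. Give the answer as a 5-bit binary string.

00001

Append 5 zeros: 1101001010100100000. Divide by 101011 (XOR where the leading bit is 1):
  pos 0: 110100 XOR 101011 = 011111
  pos 1: 111111 XOR 101011 = 010100
  pos 2: 101000 XOR 101011 = 000011
  pos 6: 111010 XOR 101011 = 010001
  pos 7: 100010 XOR 101011 = 001001
  pos 9: 100110 XOR 101011 = 001101
  pos 11: 110100 XOR 101011 = 011111
  pos 12: 111110 XOR 101011 = 010101
  pos 13: 101010 XOR 101011 = 000001
Remainder (last 5 bits) = 00001. This is the CRC / FCS.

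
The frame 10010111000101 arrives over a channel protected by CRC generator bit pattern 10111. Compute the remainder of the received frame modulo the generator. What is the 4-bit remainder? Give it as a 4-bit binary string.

1110

Modulo-2 division of 10010111000101 by 10111:
  pos 0: 10010 XOR 10111 = 00101
  pos 2: 10111 XOR 10111 = 00000
  pos 7: 10001 XOR 10111 = 00110
  pos 9: 11001 XOR 10111 = 01110
Remainder = 1110 (nonzero — an error is detected).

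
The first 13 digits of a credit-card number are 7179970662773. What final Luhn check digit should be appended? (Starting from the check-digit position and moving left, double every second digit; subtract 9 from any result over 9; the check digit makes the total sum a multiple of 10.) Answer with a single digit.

Partial digits right→left: 3 7 7 2 6 6 0 7 9 9 7 1 7
Double every second digit counting from the check-digit position (so the 1st, 3rd, 5th, ... of the partial from the right).
  doubled (with −9 where >9): 6 5 3 0 9 5 5 → sum 33
  kept as-is: 7 2 6 7 9 1 → sum 32
Total = 33 + 32 = 65.
Check digit = (10 − (65 mod 10)) mod 10 = 5.

5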